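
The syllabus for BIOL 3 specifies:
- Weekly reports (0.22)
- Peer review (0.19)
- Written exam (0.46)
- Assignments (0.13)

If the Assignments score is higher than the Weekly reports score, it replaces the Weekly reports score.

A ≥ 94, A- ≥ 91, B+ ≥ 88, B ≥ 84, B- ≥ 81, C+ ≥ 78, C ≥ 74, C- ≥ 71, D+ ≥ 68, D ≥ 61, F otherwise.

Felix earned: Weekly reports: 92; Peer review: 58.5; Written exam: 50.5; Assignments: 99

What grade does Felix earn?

D+

Assignments (99) > Weekly reports (92), so Weekly reports counts as 99.
Weighted total:
  Weekly reports 99 × 0.22 = 21.78
  Peer review 58.5 × 0.19 = 11.115
  Written exam 50.5 × 0.46 = 23.23
  Assignments 99 × 0.13 = 12.87
Sum = 68.995
68.995 is ≥ 68 and < 71 → D+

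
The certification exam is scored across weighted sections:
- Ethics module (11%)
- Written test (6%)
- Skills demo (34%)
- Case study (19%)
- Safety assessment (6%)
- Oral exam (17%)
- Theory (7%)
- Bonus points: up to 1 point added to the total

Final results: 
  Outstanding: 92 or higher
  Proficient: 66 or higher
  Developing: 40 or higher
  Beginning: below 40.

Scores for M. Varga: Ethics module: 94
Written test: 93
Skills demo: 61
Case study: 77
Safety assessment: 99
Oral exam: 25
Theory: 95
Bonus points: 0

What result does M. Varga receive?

Proficient

Weighted total:
  Ethics module 94 × 0.11 = 10.34
  Written test 93 × 0.06 = 5.58
  Skills demo 61 × 0.34 = 20.74
  Case study 77 × 0.19 = 14.63
  Safety assessment 99 × 0.06 = 5.94
  Oral exam 25 × 0.17 = 4.25
  Theory 95 × 0.07 = 6.65
Sum = 68.13
Bonus points: 68.13 + 0 = 68.13
68.13 is ≥ 66 and < 92 → Proficient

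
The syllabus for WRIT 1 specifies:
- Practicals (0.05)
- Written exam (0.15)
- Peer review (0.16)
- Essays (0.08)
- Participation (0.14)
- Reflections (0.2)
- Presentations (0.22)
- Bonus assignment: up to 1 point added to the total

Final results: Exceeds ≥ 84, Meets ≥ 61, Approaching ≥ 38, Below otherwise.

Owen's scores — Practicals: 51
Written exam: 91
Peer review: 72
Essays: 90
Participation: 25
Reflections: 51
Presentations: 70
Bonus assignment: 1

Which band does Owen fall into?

Meets

Weighted total:
  Practicals 51 × 0.05 = 2.55
  Written exam 91 × 0.15 = 13.65
  Peer review 72 × 0.16 = 11.52
  Essays 90 × 0.08 = 7.2
  Participation 25 × 0.14 = 3.5
  Reflections 51 × 0.2 = 10.2
  Presentations 70 × 0.22 = 15.4
Sum = 64.02
Bonus assignment: 64.02 + 1 = 65.02
65.02 is ≥ 61 and < 84 → Meets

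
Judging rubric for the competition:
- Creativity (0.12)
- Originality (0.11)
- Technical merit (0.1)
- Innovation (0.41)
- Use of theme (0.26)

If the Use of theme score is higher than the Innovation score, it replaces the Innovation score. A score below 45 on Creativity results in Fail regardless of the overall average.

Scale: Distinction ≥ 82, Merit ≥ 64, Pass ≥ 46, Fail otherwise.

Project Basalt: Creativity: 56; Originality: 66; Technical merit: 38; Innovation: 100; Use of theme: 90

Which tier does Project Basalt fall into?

Distinction

Use of theme (90) ≤ Innovation (100), so Innovation stays at 100.
Creativity score 56 ≥ 45: minimum met.
Weighted total:
  Creativity 56 × 0.12 = 6.72
  Originality 66 × 0.11 = 7.26
  Technical merit 38 × 0.1 = 3.8
  Innovation 100 × 0.41 = 41
  Use of theme 90 × 0.26 = 23.4
Sum = 82.18
82.18 ≥ 82 → Distinction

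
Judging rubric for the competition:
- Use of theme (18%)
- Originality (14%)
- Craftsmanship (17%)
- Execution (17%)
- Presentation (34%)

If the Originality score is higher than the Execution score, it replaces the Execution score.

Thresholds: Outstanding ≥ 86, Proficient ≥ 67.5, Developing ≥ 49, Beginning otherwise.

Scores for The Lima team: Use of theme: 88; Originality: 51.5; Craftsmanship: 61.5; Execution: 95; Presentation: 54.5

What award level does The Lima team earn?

Proficient

Originality (51.5) ≤ Execution (95), so Execution stays at 95.
Weighted total:
  Use of theme 88 × 0.18 = 15.84
  Originality 51.5 × 0.14 = 7.21
  Craftsmanship 61.5 × 0.17 = 10.455
  Execution 95 × 0.17 = 16.15
  Presentation 54.5 × 0.34 = 18.53
Sum = 68.185
68.185 is ≥ 67.5 and < 86 → Proficient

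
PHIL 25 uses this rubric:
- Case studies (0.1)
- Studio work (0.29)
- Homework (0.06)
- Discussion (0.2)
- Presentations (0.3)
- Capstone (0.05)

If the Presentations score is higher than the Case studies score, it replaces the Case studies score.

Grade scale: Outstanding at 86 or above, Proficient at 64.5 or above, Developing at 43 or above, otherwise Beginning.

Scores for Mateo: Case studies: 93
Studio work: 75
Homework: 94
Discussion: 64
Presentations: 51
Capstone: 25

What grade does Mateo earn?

Presentations (51) ≤ Case studies (93), so Case studies stays at 93.
Weighted total:
  Case studies 93 × 0.1 = 9.3
  Studio work 75 × 0.29 = 21.75
  Homework 94 × 0.06 = 5.64
  Discussion 64 × 0.2 = 12.8
  Presentations 51 × 0.3 = 15.3
  Capstone 25 × 0.05 = 1.25
Sum = 66.04
66.04 is ≥ 64.5 and < 86 → Proficient

Proficient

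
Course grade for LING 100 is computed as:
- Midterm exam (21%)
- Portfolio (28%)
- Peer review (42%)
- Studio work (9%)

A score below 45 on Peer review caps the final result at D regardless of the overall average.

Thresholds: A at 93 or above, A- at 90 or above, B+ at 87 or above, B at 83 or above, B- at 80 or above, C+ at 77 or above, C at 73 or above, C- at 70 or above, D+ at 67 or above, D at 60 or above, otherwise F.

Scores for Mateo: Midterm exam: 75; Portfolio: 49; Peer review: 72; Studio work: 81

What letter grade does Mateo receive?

D+

Peer review score 72 ≥ 45: minimum met.
Weighted total:
  Midterm exam 75 × 0.21 = 15.75
  Portfolio 49 × 0.28 = 13.72
  Peer review 72 × 0.42 = 30.24
  Studio work 81 × 0.09 = 7.29
Sum = 67
67 is ≥ 67 and < 70 → D+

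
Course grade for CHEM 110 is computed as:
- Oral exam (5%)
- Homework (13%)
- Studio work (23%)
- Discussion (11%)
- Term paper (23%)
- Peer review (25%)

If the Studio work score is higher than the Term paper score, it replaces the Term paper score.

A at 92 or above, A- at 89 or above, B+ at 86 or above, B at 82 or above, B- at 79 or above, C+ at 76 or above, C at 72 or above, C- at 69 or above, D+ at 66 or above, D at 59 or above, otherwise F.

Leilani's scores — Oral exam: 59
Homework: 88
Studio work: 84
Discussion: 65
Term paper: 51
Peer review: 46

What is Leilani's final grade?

C-

Studio work (84) > Term paper (51), so Term paper counts as 84.
Weighted total:
  Oral exam 59 × 0.05 = 2.95
  Homework 88 × 0.13 = 11.44
  Studio work 84 × 0.23 = 19.32
  Discussion 65 × 0.11 = 7.15
  Term paper 84 × 0.23 = 19.32
  Peer review 46 × 0.25 = 11.5
Sum = 71.68
71.68 is ≥ 69 and < 72 → C-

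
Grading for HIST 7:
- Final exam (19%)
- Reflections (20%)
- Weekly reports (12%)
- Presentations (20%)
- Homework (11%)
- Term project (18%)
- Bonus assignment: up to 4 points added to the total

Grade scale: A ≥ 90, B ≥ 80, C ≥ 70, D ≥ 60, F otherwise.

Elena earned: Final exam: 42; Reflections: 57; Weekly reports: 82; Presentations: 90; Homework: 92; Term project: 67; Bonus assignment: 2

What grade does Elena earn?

C

Weighted total:
  Final exam 42 × 0.19 = 7.98
  Reflections 57 × 0.2 = 11.4
  Weekly reports 82 × 0.12 = 9.84
  Presentations 90 × 0.2 = 18
  Homework 92 × 0.11 = 10.12
  Term project 67 × 0.18 = 12.06
Sum = 69.4
Bonus assignment: 69.4 + 2 = 71.4
71.4 is ≥ 70 and < 80 → C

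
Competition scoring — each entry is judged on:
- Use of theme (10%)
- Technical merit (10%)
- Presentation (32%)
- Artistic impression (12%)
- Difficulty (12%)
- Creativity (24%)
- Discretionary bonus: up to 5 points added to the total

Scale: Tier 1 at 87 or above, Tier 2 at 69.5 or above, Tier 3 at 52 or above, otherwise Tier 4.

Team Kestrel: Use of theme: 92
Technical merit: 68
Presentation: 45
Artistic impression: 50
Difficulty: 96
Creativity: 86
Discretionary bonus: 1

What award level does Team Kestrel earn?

Weighted total:
  Use of theme 92 × 0.1 = 9.2
  Technical merit 68 × 0.1 = 6.8
  Presentation 45 × 0.32 = 14.4
  Artistic impression 50 × 0.12 = 6
  Difficulty 96 × 0.12 = 11.52
  Creativity 86 × 0.24 = 20.64
Sum = 68.56
Discretionary bonus: 68.56 + 1 = 69.56
69.56 is ≥ 69.5 and < 87 → Tier 2

Tier 2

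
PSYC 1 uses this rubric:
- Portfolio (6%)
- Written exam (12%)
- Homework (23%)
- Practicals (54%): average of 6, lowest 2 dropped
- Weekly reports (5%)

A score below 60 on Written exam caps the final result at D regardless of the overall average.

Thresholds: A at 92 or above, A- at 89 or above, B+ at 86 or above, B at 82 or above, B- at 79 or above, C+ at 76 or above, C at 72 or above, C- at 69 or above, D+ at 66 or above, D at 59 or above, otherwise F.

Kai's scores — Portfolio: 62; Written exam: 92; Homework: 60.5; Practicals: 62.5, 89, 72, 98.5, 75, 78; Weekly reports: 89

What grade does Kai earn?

B-

Practicals: drop 62.5, 72 → average of remaining 4 = 340.5/4 = 85.125
Written exam score 92 ≥ 60: minimum met.
Weighted total:
  Portfolio 62 × 0.06 = 3.72
  Written exam 92 × 0.12 = 11.04
  Homework 60.5 × 0.23 = 13.915
  Practicals 85.125 × 0.54 = 45.9675
  Weekly reports 89 × 0.05 = 4.45
Sum = 79.0925
79.0925 is ≥ 79 and < 82 → B-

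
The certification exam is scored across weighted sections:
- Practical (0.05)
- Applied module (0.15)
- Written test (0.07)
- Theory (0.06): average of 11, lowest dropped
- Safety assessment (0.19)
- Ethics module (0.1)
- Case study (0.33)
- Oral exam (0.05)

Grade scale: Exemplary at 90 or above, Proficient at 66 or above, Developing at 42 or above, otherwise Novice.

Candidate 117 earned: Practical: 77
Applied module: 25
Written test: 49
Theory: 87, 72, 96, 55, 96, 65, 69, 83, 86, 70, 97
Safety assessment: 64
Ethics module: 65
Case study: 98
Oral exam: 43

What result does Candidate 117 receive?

Theory: drop 55 → average of remaining 10 = 821/10 = 82.1
Weighted total:
  Practical 77 × 0.05 = 3.85
  Applied module 25 × 0.15 = 3.75
  Written test 49 × 0.07 = 3.43
  Theory 82.1 × 0.06 = 4.926
  Safety assessment 64 × 0.19 = 12.16
  Ethics module 65 × 0.1 = 6.5
  Case study 98 × 0.33 = 32.34
  Oral exam 43 × 0.05 = 2.15
Sum = 69.106
69.106 is ≥ 66 and < 90 → Proficient

Proficient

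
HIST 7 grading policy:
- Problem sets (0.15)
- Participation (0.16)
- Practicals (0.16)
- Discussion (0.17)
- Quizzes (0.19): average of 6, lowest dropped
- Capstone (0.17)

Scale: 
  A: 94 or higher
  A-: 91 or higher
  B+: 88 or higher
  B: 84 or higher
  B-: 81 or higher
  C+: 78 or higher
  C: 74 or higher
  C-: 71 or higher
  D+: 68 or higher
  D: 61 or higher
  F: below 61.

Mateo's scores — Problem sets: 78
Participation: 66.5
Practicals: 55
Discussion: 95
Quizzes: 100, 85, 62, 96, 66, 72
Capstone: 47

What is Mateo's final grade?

C-

Quizzes: drop 62 → average of remaining 5 = 419/5 = 83.8
Weighted total:
  Problem sets 78 × 0.15 = 11.7
  Participation 66.5 × 0.16 = 10.64
  Practicals 55 × 0.16 = 8.8
  Discussion 95 × 0.17 = 16.15
  Quizzes 83.8 × 0.19 = 15.922
  Capstone 47 × 0.17 = 7.99
Sum = 71.202
71.202 is ≥ 71 and < 74 → C-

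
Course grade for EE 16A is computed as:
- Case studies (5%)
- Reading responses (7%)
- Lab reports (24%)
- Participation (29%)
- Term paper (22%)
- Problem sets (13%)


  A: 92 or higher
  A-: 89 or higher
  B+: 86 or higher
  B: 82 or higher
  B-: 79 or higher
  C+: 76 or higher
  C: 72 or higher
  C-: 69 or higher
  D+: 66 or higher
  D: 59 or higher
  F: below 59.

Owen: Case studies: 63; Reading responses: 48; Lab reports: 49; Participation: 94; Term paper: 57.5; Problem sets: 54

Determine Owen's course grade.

D

Weighted total:
  Case studies 63 × 0.05 = 3.15
  Reading responses 48 × 0.07 = 3.36
  Lab reports 49 × 0.24 = 11.76
  Participation 94 × 0.29 = 27.26
  Term paper 57.5 × 0.22 = 12.65
  Problem sets 54 × 0.13 = 7.02
Sum = 65.2
65.2 is ≥ 59 and < 66 → D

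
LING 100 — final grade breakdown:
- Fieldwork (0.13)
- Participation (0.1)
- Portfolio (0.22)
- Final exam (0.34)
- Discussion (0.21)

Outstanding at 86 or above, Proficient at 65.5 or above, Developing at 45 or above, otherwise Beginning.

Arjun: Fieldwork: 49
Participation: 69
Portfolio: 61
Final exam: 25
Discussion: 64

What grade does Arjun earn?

Developing

Weighted total:
  Fieldwork 49 × 0.13 = 6.37
  Participation 69 × 0.1 = 6.9
  Portfolio 61 × 0.22 = 13.42
  Final exam 25 × 0.34 = 8.5
  Discussion 64 × 0.21 = 13.44
Sum = 48.63
48.63 is ≥ 45 and < 65.5 → Developing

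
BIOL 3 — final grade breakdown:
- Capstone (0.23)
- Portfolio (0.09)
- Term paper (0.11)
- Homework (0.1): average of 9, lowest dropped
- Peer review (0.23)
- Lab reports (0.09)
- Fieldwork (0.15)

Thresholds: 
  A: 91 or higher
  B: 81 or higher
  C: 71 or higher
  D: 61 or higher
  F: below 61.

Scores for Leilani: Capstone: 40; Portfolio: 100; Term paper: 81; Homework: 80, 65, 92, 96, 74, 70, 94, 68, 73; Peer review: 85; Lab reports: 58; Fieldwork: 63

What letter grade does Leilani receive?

D

Homework: drop 65 → average of remaining 8 = 647/8 = 80.875
Weighted total:
  Capstone 40 × 0.23 = 9.2
  Portfolio 100 × 0.09 = 9
  Term paper 81 × 0.11 = 8.91
  Homework 80.875 × 0.1 = 8.0875
  Peer review 85 × 0.23 = 19.55
  Lab reports 58 × 0.09 = 5.22
  Fieldwork 63 × 0.15 = 9.45
Sum = 69.4175
69.4175 is ≥ 61 and < 71 → D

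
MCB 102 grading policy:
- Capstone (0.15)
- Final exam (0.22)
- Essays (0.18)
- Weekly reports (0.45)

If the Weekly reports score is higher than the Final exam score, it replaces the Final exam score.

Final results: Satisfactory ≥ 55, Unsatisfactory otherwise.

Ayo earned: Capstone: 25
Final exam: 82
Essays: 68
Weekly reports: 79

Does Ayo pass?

Weekly reports (79) ≤ Final exam (82), so Final exam stays at 82.
Weighted total:
  Capstone 25 × 0.15 = 3.75
  Final exam 82 × 0.22 = 18.04
  Essays 68 × 0.18 = 12.24
  Weekly reports 79 × 0.45 = 35.55
Sum = 69.58
69.58 ≥ 55 → Satisfactory

Satisfactory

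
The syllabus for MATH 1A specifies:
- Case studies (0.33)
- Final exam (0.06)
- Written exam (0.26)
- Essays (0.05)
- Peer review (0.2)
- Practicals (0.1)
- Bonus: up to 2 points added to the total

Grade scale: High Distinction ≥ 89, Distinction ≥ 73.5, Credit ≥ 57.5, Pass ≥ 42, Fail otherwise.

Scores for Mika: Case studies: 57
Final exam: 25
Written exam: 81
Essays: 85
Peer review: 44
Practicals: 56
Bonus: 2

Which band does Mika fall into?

Credit

Weighted total:
  Case studies 57 × 0.33 = 18.81
  Final exam 25 × 0.06 = 1.5
  Written exam 81 × 0.26 = 21.06
  Essays 85 × 0.05 = 4.25
  Peer review 44 × 0.2 = 8.8
  Practicals 56 × 0.1 = 5.6
Sum = 60.02
Bonus: 60.02 + 2 = 62.02
62.02 is ≥ 57.5 and < 73.5 → Credit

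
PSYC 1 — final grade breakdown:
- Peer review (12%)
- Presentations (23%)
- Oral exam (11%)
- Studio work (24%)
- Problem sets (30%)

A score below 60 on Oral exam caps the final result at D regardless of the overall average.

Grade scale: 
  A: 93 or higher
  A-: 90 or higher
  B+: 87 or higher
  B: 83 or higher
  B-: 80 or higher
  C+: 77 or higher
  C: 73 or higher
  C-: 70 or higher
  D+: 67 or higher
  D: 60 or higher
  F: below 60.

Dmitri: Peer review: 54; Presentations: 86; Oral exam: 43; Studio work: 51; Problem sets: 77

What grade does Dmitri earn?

Oral exam score 43 < 60: minimum not met.
Weighted total:
  Peer review 54 × 0.12 = 6.48
  Presentations 86 × 0.23 = 19.78
  Oral exam 43 × 0.11 = 4.73
  Studio work 51 × 0.24 = 12.24
  Problem sets 77 × 0.3 = 23.1
Sum = 66.33
66.33 would be D; cap at D applies → D.

D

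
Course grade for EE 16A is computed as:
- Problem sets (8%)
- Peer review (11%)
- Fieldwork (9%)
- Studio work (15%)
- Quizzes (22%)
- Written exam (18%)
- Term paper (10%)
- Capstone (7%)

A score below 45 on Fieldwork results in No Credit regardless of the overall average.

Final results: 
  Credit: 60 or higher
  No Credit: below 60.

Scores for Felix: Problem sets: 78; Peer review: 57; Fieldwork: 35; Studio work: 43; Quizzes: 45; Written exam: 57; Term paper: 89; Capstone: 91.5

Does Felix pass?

No Credit

Fieldwork score 35 < 45: minimum not met.
Weighted total:
  Problem sets 78 × 0.08 = 6.24
  Peer review 57 × 0.11 = 6.27
  Fieldwork 35 × 0.09 = 3.15
  Studio work 43 × 0.15 = 6.45
  Quizzes 45 × 0.22 = 9.9
  Written exam 57 × 0.18 = 10.26
  Term paper 89 × 0.1 = 8.9
  Capstone 91.5 × 0.07 = 6.405
Sum = 57.575
Because the Fieldwork minimum was not met, the result is No Credit.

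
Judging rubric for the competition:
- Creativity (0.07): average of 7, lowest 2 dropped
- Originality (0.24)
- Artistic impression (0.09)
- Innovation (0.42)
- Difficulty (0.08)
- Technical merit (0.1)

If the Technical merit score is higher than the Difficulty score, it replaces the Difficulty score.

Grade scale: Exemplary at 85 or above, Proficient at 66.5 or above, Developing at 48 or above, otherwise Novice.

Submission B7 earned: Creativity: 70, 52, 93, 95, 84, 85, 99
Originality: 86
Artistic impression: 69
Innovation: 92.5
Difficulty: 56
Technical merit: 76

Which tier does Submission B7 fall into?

Creativity: drop 52, 70 → average of remaining 5 = 456/5 = 91.2
Technical merit (76) > Difficulty (56), so Difficulty counts as 76.
Weighted total:
  Creativity 91.2 × 0.07 = 6.384
  Originality 86 × 0.24 = 20.64
  Artistic impression 69 × 0.09 = 6.21
  Innovation 92.5 × 0.42 = 38.85
  Difficulty 76 × 0.08 = 6.08
  Technical merit 76 × 0.1 = 7.6
Sum = 85.764
85.764 ≥ 85 → Exemplary

Exemplary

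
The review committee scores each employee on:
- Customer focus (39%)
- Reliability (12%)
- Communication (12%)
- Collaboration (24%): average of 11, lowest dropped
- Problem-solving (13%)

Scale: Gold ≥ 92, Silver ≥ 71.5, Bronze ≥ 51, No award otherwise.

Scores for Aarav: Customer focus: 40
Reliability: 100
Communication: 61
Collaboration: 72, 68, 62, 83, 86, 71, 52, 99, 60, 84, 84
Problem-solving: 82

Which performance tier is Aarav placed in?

Bronze

Collaboration: drop 52 → average of remaining 10 = 769/10 = 76.9
Weighted total:
  Customer focus 40 × 0.39 = 15.6
  Reliability 100 × 0.12 = 12
  Communication 61 × 0.12 = 7.32
  Collaboration 76.9 × 0.24 = 18.456
  Problem-solving 82 × 0.13 = 10.66
Sum = 64.036
64.036 is ≥ 51 and < 71.5 → Bronze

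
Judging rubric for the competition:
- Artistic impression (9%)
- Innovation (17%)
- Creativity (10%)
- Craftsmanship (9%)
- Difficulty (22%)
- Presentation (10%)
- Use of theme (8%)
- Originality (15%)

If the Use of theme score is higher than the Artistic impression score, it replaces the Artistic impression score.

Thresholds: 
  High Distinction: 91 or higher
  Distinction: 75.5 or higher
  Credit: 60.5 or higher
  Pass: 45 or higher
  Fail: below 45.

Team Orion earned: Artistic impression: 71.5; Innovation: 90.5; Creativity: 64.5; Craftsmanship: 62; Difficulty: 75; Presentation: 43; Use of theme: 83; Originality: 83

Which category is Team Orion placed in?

Credit

Use of theme (83) > Artistic impression (71.5), so Artistic impression counts as 83.
Weighted total:
  Artistic impression 83 × 0.09 = 7.47
  Innovation 90.5 × 0.17 = 15.385
  Creativity 64.5 × 0.1 = 6.45
  Craftsmanship 62 × 0.09 = 5.58
  Difficulty 75 × 0.22 = 16.5
  Presentation 43 × 0.1 = 4.3
  Use of theme 83 × 0.08 = 6.64
  Originality 83 × 0.15 = 12.45
Sum = 74.775
74.775 is ≥ 60.5 and < 75.5 → Credit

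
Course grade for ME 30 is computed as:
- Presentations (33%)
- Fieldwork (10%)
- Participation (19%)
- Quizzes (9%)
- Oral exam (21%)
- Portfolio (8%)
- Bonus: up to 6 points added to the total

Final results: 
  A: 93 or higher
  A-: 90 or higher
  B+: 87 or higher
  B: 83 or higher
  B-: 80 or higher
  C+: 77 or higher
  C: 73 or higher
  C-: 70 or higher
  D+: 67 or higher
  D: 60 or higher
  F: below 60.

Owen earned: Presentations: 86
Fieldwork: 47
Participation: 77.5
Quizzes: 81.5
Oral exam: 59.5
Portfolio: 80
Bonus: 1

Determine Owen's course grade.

C

Weighted total:
  Presentations 86 × 0.33 = 28.38
  Fieldwork 47 × 0.1 = 4.7
  Participation 77.5 × 0.19 = 14.725
  Quizzes 81.5 × 0.09 = 7.335
  Oral exam 59.5 × 0.21 = 12.495
  Portfolio 80 × 0.08 = 6.4
Sum = 74.035
Bonus: 74.035 + 1 = 75.035
75.035 is ≥ 73 and < 77 → C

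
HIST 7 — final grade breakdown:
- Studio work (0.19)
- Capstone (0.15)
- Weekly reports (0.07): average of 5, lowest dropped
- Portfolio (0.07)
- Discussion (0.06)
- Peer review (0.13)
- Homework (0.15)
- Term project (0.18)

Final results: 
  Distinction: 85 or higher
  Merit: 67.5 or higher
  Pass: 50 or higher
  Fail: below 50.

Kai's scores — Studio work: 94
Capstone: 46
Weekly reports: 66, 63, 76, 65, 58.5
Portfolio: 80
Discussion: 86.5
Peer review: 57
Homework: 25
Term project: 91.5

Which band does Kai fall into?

Weekly reports: drop 58.5 → average of remaining 4 = 270/4 = 67.5
Weighted total:
  Studio work 94 × 0.19 = 17.86
  Capstone 46 × 0.15 = 6.9
  Weekly reports 67.5 × 0.07 = 4.725
  Portfolio 80 × 0.07 = 5.6
  Discussion 86.5 × 0.06 = 5.19
  Peer review 57 × 0.13 = 7.41
  Homework 25 × 0.15 = 3.75
  Term project 91.5 × 0.18 = 16.47
Sum = 67.905
67.905 is ≥ 67.5 and < 85 → Merit

Merit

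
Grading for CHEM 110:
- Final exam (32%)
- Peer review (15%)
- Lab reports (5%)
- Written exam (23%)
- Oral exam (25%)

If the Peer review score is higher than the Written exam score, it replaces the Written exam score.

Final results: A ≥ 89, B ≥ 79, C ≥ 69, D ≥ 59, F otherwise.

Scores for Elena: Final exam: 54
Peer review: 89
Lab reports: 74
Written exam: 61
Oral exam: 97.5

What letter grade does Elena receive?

B

Peer review (89) > Written exam (61), so Written exam counts as 89.
Weighted total:
  Final exam 54 × 0.32 = 17.28
  Peer review 89 × 0.15 = 13.35
  Lab reports 74 × 0.05 = 3.7
  Written exam 89 × 0.23 = 20.47
  Oral exam 97.5 × 0.25 = 24.375
Sum = 79.175
79.175 is ≥ 79 and < 89 → B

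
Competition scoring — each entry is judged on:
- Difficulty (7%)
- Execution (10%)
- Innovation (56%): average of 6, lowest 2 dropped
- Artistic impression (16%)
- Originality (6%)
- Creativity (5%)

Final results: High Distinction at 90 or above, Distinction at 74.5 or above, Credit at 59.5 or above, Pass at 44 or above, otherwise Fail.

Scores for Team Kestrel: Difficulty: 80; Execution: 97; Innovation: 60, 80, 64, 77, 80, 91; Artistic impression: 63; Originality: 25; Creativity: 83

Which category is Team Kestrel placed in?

Innovation: drop 60, 64 → average of remaining 4 = 328/4 = 82
Weighted total:
  Difficulty 80 × 0.07 = 5.6
  Execution 97 × 0.1 = 9.7
  Innovation 82 × 0.56 = 45.92
  Artistic impression 63 × 0.16 = 10.08
  Originality 25 × 0.06 = 1.5
  Creativity 83 × 0.05 = 4.15
Sum = 76.95
76.95 is ≥ 74.5 and < 90 → Distinction

Distinction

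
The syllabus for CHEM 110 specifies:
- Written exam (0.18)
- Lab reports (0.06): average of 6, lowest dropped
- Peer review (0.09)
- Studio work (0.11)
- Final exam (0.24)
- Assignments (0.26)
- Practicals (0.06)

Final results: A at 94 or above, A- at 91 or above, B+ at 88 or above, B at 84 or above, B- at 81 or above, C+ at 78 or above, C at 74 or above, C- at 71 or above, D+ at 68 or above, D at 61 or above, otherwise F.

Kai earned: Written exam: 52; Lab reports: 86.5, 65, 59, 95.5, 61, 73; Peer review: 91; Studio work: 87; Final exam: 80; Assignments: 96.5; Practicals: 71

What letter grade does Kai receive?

Lab reports: drop 59 → average of remaining 5 = 381/5 = 76.2
Weighted total:
  Written exam 52 × 0.18 = 9.36
  Lab reports 76.2 × 0.06 = 4.572
  Peer review 91 × 0.09 = 8.19
  Studio work 87 × 0.11 = 9.57
  Final exam 80 × 0.24 = 19.2
  Assignments 96.5 × 0.26 = 25.09
  Practicals 71 × 0.06 = 4.26
Sum = 80.242
80.242 is ≥ 78 and < 81 → C+

C+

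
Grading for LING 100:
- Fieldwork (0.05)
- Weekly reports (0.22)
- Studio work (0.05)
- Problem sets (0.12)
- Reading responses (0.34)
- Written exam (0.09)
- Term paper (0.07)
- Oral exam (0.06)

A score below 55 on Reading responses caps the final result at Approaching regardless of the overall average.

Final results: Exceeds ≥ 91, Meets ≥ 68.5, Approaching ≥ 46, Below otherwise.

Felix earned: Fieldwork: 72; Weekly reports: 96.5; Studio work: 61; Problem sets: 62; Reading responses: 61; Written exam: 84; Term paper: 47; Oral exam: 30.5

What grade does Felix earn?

Meets

Reading responses score 61 ≥ 55: minimum met.
Weighted total:
  Fieldwork 72 × 0.05 = 3.6
  Weekly reports 96.5 × 0.22 = 21.23
  Studio work 61 × 0.05 = 3.05
  Problem sets 62 × 0.12 = 7.44
  Reading responses 61 × 0.34 = 20.74
  Written exam 84 × 0.09 = 7.56
  Term paper 47 × 0.07 = 3.29
  Oral exam 30.5 × 0.06 = 1.83
Sum = 68.74
68.74 is ≥ 68.5 and < 91 → Meets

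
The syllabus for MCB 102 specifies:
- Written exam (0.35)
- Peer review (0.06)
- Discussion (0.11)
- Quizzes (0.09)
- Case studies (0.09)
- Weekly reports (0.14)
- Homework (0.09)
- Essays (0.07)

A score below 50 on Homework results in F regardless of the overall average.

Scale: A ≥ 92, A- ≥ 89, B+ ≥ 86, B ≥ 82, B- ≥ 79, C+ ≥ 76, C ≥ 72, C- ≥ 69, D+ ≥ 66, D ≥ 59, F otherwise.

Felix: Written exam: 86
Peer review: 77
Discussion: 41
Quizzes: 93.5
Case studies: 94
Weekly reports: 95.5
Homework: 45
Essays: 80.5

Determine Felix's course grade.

F

Homework score 45 < 50: minimum not met.
Weighted total:
  Written exam 86 × 0.35 = 30.1
  Peer review 77 × 0.06 = 4.62
  Discussion 41 × 0.11 = 4.51
  Quizzes 93.5 × 0.09 = 8.415
  Case studies 94 × 0.09 = 8.46
  Weekly reports 95.5 × 0.14 = 13.37
  Homework 45 × 0.09 = 4.05
  Essays 80.5 × 0.07 = 5.635
Sum = 79.16
Because the Homework minimum was not met, the result is F.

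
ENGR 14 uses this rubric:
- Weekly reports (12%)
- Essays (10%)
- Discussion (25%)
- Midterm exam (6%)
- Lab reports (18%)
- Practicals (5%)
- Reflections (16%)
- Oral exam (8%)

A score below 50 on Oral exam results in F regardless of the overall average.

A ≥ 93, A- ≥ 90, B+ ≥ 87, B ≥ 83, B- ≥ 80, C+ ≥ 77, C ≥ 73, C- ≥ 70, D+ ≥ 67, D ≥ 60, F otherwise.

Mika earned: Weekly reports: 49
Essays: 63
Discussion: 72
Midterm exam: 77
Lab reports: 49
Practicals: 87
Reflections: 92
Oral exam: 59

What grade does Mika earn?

Oral exam score 59 ≥ 50: minimum met.
Weighted total:
  Weekly reports 49 × 0.12 = 5.88
  Essays 63 × 0.1 = 6.3
  Discussion 72 × 0.25 = 18
  Midterm exam 77 × 0.06 = 4.62
  Lab reports 49 × 0.18 = 8.82
  Practicals 87 × 0.05 = 4.35
  Reflections 92 × 0.16 = 14.72
  Oral exam 59 × 0.08 = 4.72
Sum = 67.41
67.41 is ≥ 67 and < 70 → D+

D+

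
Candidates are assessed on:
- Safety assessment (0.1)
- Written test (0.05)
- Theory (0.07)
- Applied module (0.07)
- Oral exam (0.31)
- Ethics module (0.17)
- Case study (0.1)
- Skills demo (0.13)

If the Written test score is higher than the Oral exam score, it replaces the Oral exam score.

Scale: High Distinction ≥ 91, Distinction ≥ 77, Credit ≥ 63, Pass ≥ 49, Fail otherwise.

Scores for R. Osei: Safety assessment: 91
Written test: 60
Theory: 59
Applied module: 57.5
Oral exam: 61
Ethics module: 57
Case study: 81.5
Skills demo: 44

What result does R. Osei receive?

Written test (60) ≤ Oral exam (61), so Oral exam stays at 61.
Weighted total:
  Safety assessment 91 × 0.1 = 9.1
  Written test 60 × 0.05 = 3
  Theory 59 × 0.07 = 4.13
  Applied module 57.5 × 0.07 = 4.025
  Oral exam 61 × 0.31 = 18.91
  Ethics module 57 × 0.17 = 9.69
  Case study 81.5 × 0.1 = 8.15
  Skills demo 44 × 0.13 = 5.72
Sum = 62.725
62.725 is ≥ 49 and < 63 → Pass

Pass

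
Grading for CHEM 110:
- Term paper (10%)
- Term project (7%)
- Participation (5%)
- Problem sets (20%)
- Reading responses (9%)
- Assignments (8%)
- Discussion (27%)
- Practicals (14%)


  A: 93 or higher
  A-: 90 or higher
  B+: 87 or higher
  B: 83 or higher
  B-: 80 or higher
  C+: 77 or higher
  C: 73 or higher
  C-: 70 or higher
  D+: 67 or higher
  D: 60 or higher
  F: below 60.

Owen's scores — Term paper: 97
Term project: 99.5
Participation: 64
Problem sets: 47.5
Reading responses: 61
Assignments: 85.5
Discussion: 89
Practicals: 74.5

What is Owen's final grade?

C

Weighted total:
  Term paper 97 × 0.1 = 9.7
  Term project 99.5 × 0.07 = 6.965
  Participation 64 × 0.05 = 3.2
  Problem sets 47.5 × 0.2 = 9.5
  Reading responses 61 × 0.09 = 5.49
  Assignments 85.5 × 0.08 = 6.84
  Discussion 89 × 0.27 = 24.03
  Practicals 74.5 × 0.14 = 10.43
Sum = 76.155
76.155 is ≥ 73 and < 77 → C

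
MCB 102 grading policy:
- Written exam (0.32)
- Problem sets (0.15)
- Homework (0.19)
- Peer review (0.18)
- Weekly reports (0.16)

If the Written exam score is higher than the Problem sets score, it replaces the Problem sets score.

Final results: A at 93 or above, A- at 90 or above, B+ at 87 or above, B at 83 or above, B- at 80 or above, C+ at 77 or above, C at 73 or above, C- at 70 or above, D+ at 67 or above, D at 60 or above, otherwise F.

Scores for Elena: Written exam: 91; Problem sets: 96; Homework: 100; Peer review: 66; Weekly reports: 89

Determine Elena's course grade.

B+

Written exam (91) ≤ Problem sets (96), so Problem sets stays at 96.
Weighted total:
  Written exam 91 × 0.32 = 29.12
  Problem sets 96 × 0.15 = 14.4
  Homework 100 × 0.19 = 19
  Peer review 66 × 0.18 = 11.88
  Weekly reports 89 × 0.16 = 14.24
Sum = 88.64
88.64 is ≥ 87 and < 90 → B+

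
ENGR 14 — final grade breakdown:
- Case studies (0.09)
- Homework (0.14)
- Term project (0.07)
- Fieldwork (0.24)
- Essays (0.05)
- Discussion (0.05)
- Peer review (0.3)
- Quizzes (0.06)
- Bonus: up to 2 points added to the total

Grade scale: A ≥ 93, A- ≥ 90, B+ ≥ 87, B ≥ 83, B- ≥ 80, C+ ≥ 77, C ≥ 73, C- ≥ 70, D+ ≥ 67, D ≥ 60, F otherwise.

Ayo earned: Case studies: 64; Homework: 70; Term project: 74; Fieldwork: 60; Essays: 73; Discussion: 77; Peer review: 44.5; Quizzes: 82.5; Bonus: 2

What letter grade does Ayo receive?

Weighted total:
  Case studies 64 × 0.09 = 5.76
  Homework 70 × 0.14 = 9.8
  Term project 74 × 0.07 = 5.18
  Fieldwork 60 × 0.24 = 14.4
  Essays 73 × 0.05 = 3.65
  Discussion 77 × 0.05 = 3.85
  Peer review 44.5 × 0.3 = 13.35
  Quizzes 82.5 × 0.06 = 4.95
Sum = 60.94
Bonus: 60.94 + 2 = 62.94
62.94 is ≥ 60 and < 67 → D

D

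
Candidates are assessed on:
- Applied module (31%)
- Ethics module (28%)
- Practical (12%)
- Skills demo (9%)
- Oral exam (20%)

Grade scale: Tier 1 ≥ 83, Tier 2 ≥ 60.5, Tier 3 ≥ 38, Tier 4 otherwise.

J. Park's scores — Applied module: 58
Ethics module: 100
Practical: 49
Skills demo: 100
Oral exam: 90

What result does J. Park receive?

Tier 2

Weighted total:
  Applied module 58 × 0.31 = 17.98
  Ethics module 100 × 0.28 = 28
  Practical 49 × 0.12 = 5.88
  Skills demo 100 × 0.09 = 9
  Oral exam 90 × 0.2 = 18
Sum = 78.86
78.86 is ≥ 60.5 and < 83 → Tier 2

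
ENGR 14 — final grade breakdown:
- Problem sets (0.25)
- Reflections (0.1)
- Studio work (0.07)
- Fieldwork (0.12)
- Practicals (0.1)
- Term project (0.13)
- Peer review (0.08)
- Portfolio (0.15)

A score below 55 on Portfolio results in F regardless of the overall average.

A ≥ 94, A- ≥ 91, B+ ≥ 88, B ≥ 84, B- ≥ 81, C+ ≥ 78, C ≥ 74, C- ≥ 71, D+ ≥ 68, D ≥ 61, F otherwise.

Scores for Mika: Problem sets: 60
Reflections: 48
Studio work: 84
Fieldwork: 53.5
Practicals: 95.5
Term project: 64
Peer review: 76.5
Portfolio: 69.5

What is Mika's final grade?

Portfolio score 69.5 ≥ 55: minimum met.
Weighted total:
  Problem sets 60 × 0.25 = 15
  Reflections 48 × 0.1 = 4.8
  Studio work 84 × 0.07 = 5.88
  Fieldwork 53.5 × 0.12 = 6.42
  Practicals 95.5 × 0.1 = 9.55
  Term project 64 × 0.13 = 8.32
  Peer review 76.5 × 0.08 = 6.12
  Portfolio 69.5 × 0.15 = 10.425
Sum = 66.515
66.515 is ≥ 61 and < 68 → D

D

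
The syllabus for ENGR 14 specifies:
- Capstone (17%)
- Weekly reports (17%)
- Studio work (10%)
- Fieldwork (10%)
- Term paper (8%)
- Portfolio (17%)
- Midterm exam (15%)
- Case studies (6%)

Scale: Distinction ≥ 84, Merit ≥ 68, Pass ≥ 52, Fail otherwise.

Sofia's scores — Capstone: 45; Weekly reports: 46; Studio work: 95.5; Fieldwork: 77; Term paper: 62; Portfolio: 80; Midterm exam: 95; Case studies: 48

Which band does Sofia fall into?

Merit

Weighted total:
  Capstone 45 × 0.17 = 7.65
  Weekly reports 46 × 0.17 = 7.82
  Studio work 95.5 × 0.1 = 9.55
  Fieldwork 77 × 0.1 = 7.7
  Term paper 62 × 0.08 = 4.96
  Portfolio 80 × 0.17 = 13.6
  Midterm exam 95 × 0.15 = 14.25
  Case studies 48 × 0.06 = 2.88
Sum = 68.41
68.41 is ≥ 68 and < 84 → Merit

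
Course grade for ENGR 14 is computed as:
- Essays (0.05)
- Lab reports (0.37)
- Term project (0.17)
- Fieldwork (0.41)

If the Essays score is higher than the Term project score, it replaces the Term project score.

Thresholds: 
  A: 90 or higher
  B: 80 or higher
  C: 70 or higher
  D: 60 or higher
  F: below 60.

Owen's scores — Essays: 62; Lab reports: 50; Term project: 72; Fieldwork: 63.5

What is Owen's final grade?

Essays (62) ≤ Term project (72), so Term project stays at 72.
Weighted total:
  Essays 62 × 0.05 = 3.1
  Lab reports 50 × 0.37 = 18.5
  Term project 72 × 0.17 = 12.24
  Fieldwork 63.5 × 0.41 = 26.035
Sum = 59.875
59.875 < 60 → F

F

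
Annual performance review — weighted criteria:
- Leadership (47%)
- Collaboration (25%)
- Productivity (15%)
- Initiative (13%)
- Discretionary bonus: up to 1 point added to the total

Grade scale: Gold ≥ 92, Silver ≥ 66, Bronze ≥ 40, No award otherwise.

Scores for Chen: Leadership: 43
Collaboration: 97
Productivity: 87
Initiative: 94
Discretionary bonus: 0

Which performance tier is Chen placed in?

Weighted total:
  Leadership 43 × 0.47 = 20.21
  Collaboration 97 × 0.25 = 24.25
  Productivity 87 × 0.15 = 13.05
  Initiative 94 × 0.13 = 12.22
Sum = 69.73
Discretionary bonus: 69.73 + 0 = 69.73
69.73 is ≥ 66 and < 92 → Silver

Silver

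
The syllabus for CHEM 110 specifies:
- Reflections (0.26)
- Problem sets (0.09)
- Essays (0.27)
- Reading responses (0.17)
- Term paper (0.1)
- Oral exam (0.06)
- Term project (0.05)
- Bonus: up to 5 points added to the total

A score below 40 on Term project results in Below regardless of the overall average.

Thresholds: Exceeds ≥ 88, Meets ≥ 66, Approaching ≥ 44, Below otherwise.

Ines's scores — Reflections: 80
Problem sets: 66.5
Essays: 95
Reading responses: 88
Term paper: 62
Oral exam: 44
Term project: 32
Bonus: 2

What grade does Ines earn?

Term project score 32 < 40: minimum not met.
Weighted total:
  Reflections 80 × 0.26 = 20.8
  Problem sets 66.5 × 0.09 = 5.985
  Essays 95 × 0.27 = 25.65
  Reading responses 88 × 0.17 = 14.96
  Term paper 62 × 0.1 = 6.2
  Oral exam 44 × 0.06 = 2.64
  Term project 32 × 0.05 = 1.6
Sum = 77.835
Bonus: 77.835 + 2 = 79.835
Because the Term project minimum was not met, the result is Below.

Below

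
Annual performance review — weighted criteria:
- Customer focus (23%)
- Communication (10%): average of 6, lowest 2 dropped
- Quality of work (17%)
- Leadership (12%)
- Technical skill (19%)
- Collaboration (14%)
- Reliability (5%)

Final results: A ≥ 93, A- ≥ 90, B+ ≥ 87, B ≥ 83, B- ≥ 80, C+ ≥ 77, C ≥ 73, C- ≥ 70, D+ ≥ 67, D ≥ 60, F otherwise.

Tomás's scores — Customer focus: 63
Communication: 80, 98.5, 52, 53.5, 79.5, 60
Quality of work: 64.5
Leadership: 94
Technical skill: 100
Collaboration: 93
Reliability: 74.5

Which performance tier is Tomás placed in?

Communication: drop 52, 53.5 → average of remaining 4 = 318/4 = 79.5
Weighted total:
  Customer focus 63 × 0.23 = 14.49
  Communication 79.5 × 0.1 = 7.95
  Quality of work 64.5 × 0.17 = 10.965
  Leadership 94 × 0.12 = 11.28
  Technical skill 100 × 0.19 = 19
  Collaboration 93 × 0.14 = 13.02
  Reliability 74.5 × 0.05 = 3.725
Sum = 80.43
80.43 is ≥ 80 and < 83 → B-

B-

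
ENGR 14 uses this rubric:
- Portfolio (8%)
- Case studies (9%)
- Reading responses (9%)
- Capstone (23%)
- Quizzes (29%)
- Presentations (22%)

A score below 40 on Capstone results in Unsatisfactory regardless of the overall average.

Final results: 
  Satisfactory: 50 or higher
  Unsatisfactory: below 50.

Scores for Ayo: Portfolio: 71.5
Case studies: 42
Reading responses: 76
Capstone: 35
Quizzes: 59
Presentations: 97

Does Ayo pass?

Unsatisfactory

Capstone score 35 < 40: minimum not met.
Weighted total:
  Portfolio 71.5 × 0.08 = 5.72
  Case studies 42 × 0.09 = 3.78
  Reading responses 76 × 0.09 = 6.84
  Capstone 35 × 0.23 = 8.05
  Quizzes 59 × 0.29 = 17.11
  Presentations 97 × 0.22 = 21.34
Sum = 62.84
Because the Capstone minimum was not met, the result is Unsatisfactory.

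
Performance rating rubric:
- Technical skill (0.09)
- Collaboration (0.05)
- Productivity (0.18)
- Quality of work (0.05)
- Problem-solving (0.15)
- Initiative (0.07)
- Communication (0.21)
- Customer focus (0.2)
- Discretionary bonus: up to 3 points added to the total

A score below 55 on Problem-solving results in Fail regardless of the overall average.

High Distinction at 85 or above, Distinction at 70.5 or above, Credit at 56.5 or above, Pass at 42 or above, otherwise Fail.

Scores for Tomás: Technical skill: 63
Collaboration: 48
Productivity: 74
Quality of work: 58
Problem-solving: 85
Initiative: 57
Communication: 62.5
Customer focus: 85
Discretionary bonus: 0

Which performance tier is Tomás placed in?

Distinction

Problem-solving score 85 ≥ 55: minimum met.
Weighted total:
  Technical skill 63 × 0.09 = 5.67
  Collaboration 48 × 0.05 = 2.4
  Productivity 74 × 0.18 = 13.32
  Quality of work 58 × 0.05 = 2.9
  Problem-solving 85 × 0.15 = 12.75
  Initiative 57 × 0.07 = 3.99
  Communication 62.5 × 0.21 = 13.125
  Customer focus 85 × 0.2 = 17
Sum = 71.155
Discretionary bonus: 71.155 + 0 = 71.155
71.155 is ≥ 70.5 and < 85 → Distinction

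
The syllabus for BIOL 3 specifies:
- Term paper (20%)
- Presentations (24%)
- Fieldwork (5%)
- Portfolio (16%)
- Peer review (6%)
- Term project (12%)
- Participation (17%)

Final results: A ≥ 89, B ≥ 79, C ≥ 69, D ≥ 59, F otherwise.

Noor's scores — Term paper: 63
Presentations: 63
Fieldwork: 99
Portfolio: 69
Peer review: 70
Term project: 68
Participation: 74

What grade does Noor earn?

D

Weighted total:
  Term paper 63 × 0.2 = 12.6
  Presentations 63 × 0.24 = 15.12
  Fieldwork 99 × 0.05 = 4.95
  Portfolio 69 × 0.16 = 11.04
  Peer review 70 × 0.06 = 4.2
  Term project 68 × 0.12 = 8.16
  Participation 74 × 0.17 = 12.58
Sum = 68.65
68.65 is ≥ 59 and < 69 → D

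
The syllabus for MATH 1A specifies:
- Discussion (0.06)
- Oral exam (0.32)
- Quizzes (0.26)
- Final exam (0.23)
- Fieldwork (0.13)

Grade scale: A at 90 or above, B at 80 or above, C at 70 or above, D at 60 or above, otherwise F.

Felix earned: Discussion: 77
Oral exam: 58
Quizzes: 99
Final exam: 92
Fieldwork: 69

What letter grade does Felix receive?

Weighted total:
  Discussion 77 × 0.06 = 4.62
  Oral exam 58 × 0.32 = 18.56
  Quizzes 99 × 0.26 = 25.74
  Final exam 92 × 0.23 = 21.16
  Fieldwork 69 × 0.13 = 8.97
Sum = 79.05
79.05 is ≥ 70 and < 80 → C

C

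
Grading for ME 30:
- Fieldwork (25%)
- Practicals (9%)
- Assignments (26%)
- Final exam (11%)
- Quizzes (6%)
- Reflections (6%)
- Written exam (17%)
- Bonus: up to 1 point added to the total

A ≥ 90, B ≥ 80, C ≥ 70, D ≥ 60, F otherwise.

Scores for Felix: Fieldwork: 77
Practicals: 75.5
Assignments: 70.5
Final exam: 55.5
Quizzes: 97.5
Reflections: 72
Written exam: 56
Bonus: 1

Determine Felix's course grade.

Weighted total:
  Fieldwork 77 × 0.25 = 19.25
  Practicals 75.5 × 0.09 = 6.795
  Assignments 70.5 × 0.26 = 18.33
  Final exam 55.5 × 0.11 = 6.105
  Quizzes 97.5 × 0.06 = 5.85
  Reflections 72 × 0.06 = 4.32
  Written exam 56 × 0.17 = 9.52
Sum = 70.17
Bonus: 70.17 + 1 = 71.17
71.17 is ≥ 70 and < 80 → C

C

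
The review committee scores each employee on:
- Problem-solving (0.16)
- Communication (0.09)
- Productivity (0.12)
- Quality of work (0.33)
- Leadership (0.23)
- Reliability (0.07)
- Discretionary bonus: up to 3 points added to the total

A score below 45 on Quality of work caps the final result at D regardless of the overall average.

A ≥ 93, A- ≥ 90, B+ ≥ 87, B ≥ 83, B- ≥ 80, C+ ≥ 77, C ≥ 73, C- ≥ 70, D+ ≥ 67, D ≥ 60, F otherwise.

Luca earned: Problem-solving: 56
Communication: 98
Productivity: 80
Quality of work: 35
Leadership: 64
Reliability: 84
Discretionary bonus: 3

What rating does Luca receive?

Quality of work score 35 < 45: minimum not met.
Weighted total:
  Problem-solving 56 × 0.16 = 8.96
  Communication 98 × 0.09 = 8.82
  Productivity 80 × 0.12 = 9.6
  Quality of work 35 × 0.33 = 11.55
  Leadership 64 × 0.23 = 14.72
  Reliability 84 × 0.07 = 5.88
Sum = 59.53
Discretionary bonus: 59.53 + 3 = 62.53
62.53 would be D; cap at D applies → D.

D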